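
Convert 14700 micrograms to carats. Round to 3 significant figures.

0.0735 ct

1 μg = 5.00000 × 10^-6 carats.
Then 14700 × 5.00000 × 10^-6 ≈ 0.0735 ct.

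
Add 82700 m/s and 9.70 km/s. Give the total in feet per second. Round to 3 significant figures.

303000 ft/s

82700 m/s = 271325 ft/s and 9.70 km/s = 31824.1 ft/s.
271325 + 31824.1 ≈ 303000 ft/s.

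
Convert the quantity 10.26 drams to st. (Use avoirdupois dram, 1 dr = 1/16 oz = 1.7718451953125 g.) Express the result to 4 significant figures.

0.002863 stone

1 dr = 0.000279018 stone.
Thus 10.26 × 0.000279018 ≈ 0.002863 st.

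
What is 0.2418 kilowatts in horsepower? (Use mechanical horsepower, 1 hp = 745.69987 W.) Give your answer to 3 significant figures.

1 kilowatt = 1.34102 hp.
Then 0.2418 × 1.34102 ≈ 0.324 hp.

0.324 hp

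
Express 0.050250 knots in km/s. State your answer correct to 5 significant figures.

2.5851 × 10^-5 km/s

1 knot = 0.000514444 km/s.
Thus 0.050250 × 0.000514444 ≈ 2.5851 × 10^-5 km/s.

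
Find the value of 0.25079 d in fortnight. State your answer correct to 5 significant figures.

0.017914 fortnight

1 day = 0.0714286 fortnight.
Thus 0.25079 × 0.0714286 ≈ 0.017914 fortnight.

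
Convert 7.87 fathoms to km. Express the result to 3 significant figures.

0.0144 kilometers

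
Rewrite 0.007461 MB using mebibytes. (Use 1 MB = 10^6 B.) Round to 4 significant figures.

0.007115 MiB

1 megabyte = 0.953674 MiB.
So 0.007461 × 0.953674 ≈ 0.007115 MiB.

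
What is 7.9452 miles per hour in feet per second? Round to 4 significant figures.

11.65 ft/s

1 mile per hour = 1.46667 ft/s.
Thus 7.9452 × 1.46667 ≈ 11.65 ft/s.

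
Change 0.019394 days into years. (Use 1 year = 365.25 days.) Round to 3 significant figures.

1 day = 0.00273785 yr.
0.019394 × 0.00273785 ≈ 5.31e-5 yr.

5.31e-5 years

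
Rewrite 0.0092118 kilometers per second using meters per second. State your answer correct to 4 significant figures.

1 kilometer per second = 1000.00 m/s.
So 0.0092118 × 1000.00 ≈ 9.212 m/s.

9.212 m/s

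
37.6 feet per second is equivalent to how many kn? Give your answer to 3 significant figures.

22.3 kn

1 foot per second = 0.592484 kn.
Then 37.6 × 0.592484 ≈ 22.3 kn.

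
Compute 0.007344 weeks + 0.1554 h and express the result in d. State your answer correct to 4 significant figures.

0.007344 wk = 0.0514080 d and 0.1554 h = 0.00647500 d.
0.0514080 + 0.00647500 ≈ 0.05788 d.

0.05788 d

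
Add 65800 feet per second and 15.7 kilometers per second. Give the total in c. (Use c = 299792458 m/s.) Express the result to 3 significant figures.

0.000119 times the speed of light

65800 ft/s = 6.68991 × 10^-5 c and 15.7 km/s = 5.23696 × 10^-5 c.
6.68991 × 10^-5 + 5.23696 × 10^-5 ≈ 0.000119 c.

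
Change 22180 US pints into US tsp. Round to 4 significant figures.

1 US pint = 96.0000 US teaspoons.
Thus 22180 × 96.0000 ≈ 2.129e+6 US tsp.

2.129e+6 US tsp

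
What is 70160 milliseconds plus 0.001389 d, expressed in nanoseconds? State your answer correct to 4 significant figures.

1.902e+11 ns

70160 ms = 7.01600e+10 ns and 0.001389 d = 1.20010e+11 ns.
7.01600e+10 + 1.20010e+11 ≈ 1.902e+11 ns.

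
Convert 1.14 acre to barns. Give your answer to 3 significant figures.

1 acre = 4.04686 × 10^31 barn.
Thus 1.14 × 4.04686 × 10^31 ≈ 4.61 × 10^31 barn.

4.61 × 10^31 barn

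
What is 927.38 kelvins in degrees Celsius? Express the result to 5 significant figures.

654.23 °C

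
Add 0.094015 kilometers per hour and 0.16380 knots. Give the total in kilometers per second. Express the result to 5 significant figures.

0.094015 km/h = 2.61153e-5 km/s and 0.16380 kn = 8.42660e-5 km/s.
2.61153e-5 + 8.42660e-5 ≈ 0.00011038 km/s.

0.00011038 km/s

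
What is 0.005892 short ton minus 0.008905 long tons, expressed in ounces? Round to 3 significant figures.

0.005892 short ton = 188.544 oz and 0.008905 long ton = 319.155 oz.
188.544 − 319.155 ≈ -131 oz.

-131 ounces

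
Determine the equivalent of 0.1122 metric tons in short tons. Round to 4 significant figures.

0.1237 short ton

1 t = 1.10231 short tons.
So 0.1122 × 1.10231 ≈ 0.1237 short ton.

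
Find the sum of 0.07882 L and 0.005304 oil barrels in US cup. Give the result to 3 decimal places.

0.07882 L = 0.333153 US cup and 0.005304 bbl = 3.56429 US cup.
0.333153 + 3.56429 ≈ 3.897 US cup.

3.897 US cups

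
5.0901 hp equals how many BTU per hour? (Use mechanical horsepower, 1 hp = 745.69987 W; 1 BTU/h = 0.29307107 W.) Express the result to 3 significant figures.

13000 BTU/h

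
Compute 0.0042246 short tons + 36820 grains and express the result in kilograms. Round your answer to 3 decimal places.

6.218 kilograms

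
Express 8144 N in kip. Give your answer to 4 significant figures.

1 newton = 0.000224809 kips.
Then 8144 × 0.000224809 ≈ 1.831 kip.

1.831 kip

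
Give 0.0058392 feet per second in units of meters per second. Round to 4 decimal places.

0.0018 meters per second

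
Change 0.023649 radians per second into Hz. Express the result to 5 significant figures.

0.0037639 hertz

1 rad/s = 0.159155 hertz.
0.023649 × 0.159155 ≈ 0.0037639 Hz.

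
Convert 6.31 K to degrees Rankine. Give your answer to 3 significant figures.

°R = K × 9/5.
Applying the formula gives 11.4 °R.

11.4 °R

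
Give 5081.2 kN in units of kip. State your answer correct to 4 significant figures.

1 kN = 0.224809 kip.
Thus 5081.2 × 0.224809 ≈ 1142 kip.

1142 kips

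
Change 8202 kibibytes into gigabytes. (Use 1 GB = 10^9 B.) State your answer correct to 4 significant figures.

0.008399 gigabytes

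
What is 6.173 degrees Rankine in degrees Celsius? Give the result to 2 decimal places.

°R = (°C + 273.15) × 9/5.
Applying the formula gives -269.72 °C.

-269.72 °C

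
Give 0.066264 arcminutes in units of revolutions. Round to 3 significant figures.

3.07e-6 revolutions

1 arcmin = 4.62963e-5 rev.
So 0.066264 × 4.62963e-5 ≈ 3.07e-6 rev.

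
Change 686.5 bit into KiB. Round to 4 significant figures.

1 bit = 0.000122070 KiB.
So 686.5 × 0.000122070 ≈ 0.08380 KiB.

0.08380 KiB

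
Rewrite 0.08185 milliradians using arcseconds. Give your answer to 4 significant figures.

16.88 arcsec

1 mrad = 206.265 arcsec.
Then 0.08185 × 206.265 ≈ 16.88 arcsec.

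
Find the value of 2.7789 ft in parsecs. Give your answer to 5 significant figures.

2.7450e-17 parsecs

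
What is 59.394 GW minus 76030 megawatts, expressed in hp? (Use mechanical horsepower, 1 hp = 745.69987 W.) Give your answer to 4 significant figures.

59.394 GW = 7.96487e+7 hp and 76030 MW = 1.01958e+8 hp.
7.96487e+7 − 1.01958e+8 ≈ -2.231e+7 hp.

-2.231e+7 hp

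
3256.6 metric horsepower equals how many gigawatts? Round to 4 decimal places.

1 PS = 7.35499e-7 GW.
So 3256.6 × 7.35499e-7 ≈ 0.0024 GW.

0.0024 GW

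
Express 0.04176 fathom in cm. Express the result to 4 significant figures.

7.637 centimeters

1 fathom = 182.880 cm.
Thus 0.04176 × 182.880 ≈ 7.637 cm.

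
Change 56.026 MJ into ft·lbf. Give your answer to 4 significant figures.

1 MJ = 737562 ft·lbf.
Then 56.026 × 737562 ≈ 4.132 × 10^7 ft·lbf.

4.132 × 10^7 ft·lbf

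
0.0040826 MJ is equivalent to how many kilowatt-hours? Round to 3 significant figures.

1 MJ = 0.277778 kWh.
0.0040826 × 0.277778 ≈ 0.00113 kWh.

0.00113 kWh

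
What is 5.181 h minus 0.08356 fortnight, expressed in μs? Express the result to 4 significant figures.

-8.242 × 10^10 microseconds

5.181 h = 1.86516 × 10^10 μs and 0.08356 fortnight = 1.01074 × 10^11 μs.
1.86516 × 10^10 − 1.01074 × 10^11 ≈ -8.242 × 10^10 μs.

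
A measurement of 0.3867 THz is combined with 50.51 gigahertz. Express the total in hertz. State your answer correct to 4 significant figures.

4.372 × 10^11 Hz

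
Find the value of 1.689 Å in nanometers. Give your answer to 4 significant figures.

1 angstrom = 0.100000 nm.
1.689 × 0.100000 ≈ 0.1689 nm.

0.1689 nanometers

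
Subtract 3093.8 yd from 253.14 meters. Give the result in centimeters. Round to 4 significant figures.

-257600 cm

253.14 m = 25314.0 cm and 3093.8 yd = 282897 cm.
25314.0 − 282897 ≈ -257600 cm.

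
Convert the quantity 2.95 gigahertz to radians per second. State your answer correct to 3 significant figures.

1 gigahertz = 6.28319e+9 radians per second.
2.95 × 6.28319e+9 ≈ 1.85e+10 rad/s.

1.85e+10 radians per second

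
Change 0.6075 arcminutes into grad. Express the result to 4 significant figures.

1 arcmin = 0.0185185 grad.
Thus 0.6075 × 0.0185185 ≈ 0.01125 grad.

0.01125 grad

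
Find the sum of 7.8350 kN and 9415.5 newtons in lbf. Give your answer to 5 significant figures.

3878.1 lbf

7.8350 kN = 1761.38 lbf and 9415.5 N = 2116.69 lbf.
1761.38 + 2116.69 ≈ 3878.1 lbf.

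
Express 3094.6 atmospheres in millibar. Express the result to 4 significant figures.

3.136e+6 millibar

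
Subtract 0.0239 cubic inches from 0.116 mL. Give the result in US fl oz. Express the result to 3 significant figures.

-0.00932 US fl oz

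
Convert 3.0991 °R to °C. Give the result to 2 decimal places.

-271.43 °C

°R = (°C + 273.15) × 9/5.
Applying the formula gives -271.43 °C.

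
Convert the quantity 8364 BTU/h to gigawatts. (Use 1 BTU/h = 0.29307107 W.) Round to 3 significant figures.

1 BTU per hour = 2.93071 × 10^-10 gigawatts.
So 8364 × 2.93071 × 10^-10 ≈ 2.45 × 10^-6 GW.

2.45 × 10^-6 GW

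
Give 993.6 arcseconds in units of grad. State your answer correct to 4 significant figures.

0.3067 gradians

1 arcsec = 0.000308642 grad.
Then 993.6 × 0.000308642 ≈ 0.3067 grad.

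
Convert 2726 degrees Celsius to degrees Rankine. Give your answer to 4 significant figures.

°R = (°C + 273.15) × 9/5.
Applying the formula gives 5398 °R.

5398 degrees Rankine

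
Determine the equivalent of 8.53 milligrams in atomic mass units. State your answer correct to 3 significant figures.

1 milligram = 6.02214e+20 atomic mass units.
Thus 8.53 × 6.02214e+20 ≈ 5.14e+21 u.

5.14e+21 u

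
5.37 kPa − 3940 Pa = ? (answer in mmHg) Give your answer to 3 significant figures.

5.37 kPa = 40.2783 mmHg and 3940 Pa = 29.5524 mmHg.
40.2783 − 29.5524 ≈ 10.7 mmHg.

10.7 mmHg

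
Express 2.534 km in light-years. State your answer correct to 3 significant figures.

1 kilometer = 1.05700e-13 ly.
Thus 2.534 × 1.05700e-13 ≈ 2.68e-13 ly.

2.68e-13 light-years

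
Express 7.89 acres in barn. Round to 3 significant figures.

3.19 × 10^32 barn

1 acre = 4.04686 × 10^31 barn.
7.89 × 4.04686 × 10^31 ≈ 3.19 × 10^32 barn.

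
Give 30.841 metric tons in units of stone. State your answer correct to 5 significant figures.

4856.6 stone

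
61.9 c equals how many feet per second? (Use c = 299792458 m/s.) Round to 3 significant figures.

6.09 × 10^10 ft/s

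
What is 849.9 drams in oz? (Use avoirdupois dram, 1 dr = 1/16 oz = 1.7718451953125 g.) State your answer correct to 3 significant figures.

1 dr = 0.0625000 oz.
849.9 × 0.0625000 ≈ 53.1 oz.

53.1 oz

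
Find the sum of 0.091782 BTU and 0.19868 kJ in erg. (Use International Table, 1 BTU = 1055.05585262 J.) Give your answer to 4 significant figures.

2.955 × 10^9 erg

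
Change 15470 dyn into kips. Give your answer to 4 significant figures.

3.478e-5 kip

1 dyn = 2.24809e-9 kip.
So 15470 × 2.24809e-9 ≈ 3.478e-5 kip.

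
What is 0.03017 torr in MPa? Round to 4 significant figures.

1 torr = 0.000133322 MPa.
Thus 0.03017 × 0.000133322 ≈ 4.022 × 10^-6 MPa.

4.022 × 10^-6 MPa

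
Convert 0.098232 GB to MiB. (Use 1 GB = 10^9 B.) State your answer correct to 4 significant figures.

1 GB = 953.674 MiB.
So 0.098232 × 953.674 ≈ 93.68 MiB.

93.68 MiB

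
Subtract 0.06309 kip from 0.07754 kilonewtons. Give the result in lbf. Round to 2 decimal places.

-45.66 pounds-force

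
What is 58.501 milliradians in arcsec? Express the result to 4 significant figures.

12070 arcseconds

1 milliradian = 206.265 arcseconds.
58.501 × 206.265 ≈ 12070 arcsec.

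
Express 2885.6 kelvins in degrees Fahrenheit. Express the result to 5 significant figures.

K = (°F + 459.67) × 5/9.
Applying the formula gives 4734.4 °F.

4734.4 degrees Fahrenheit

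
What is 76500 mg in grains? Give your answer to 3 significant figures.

1180 gr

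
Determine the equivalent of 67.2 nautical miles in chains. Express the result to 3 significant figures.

6190 chains

1 nautical mile = 92.0624 chain.
67.2 × 92.0624 ≈ 6190 chain.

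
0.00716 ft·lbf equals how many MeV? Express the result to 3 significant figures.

1 foot-pound = 8.46235 × 10^12 megaelectronvolts.
So 0.00716 × 8.46235 × 10^12 ≈ 6.06 × 10^10 MeV.

6.06 × 10^10 MeV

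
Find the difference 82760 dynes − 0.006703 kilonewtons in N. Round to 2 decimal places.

82760 dyn = 0.827600 N and 0.006703 kN = 6.70300 N.
0.827600 − 6.70300 ≈ -5.88 N.

-5.88 newtons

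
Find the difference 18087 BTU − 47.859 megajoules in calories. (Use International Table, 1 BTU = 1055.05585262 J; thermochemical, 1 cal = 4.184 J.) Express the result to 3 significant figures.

-6.88e+6 cal

18087 BTU = 4.56090e+6 cal and 47.859 MJ = 1.14386e+7 cal.
4.56090e+6 − 1.14386e+7 ≈ -6.88e+6 cal.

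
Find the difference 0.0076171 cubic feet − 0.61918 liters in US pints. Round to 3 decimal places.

-0.853 US pints

0.0076171 ft³ = 0.455839 US pt and 0.61918 L = 1.30856 US pt.
0.455839 − 1.30856 ≈ -0.853 US pt.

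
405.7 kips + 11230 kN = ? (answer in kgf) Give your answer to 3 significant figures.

1.33e+6 kgf

405.7 kip = 184022 kgf and 11230 kN = 1.14514e+6 kgf.
184022 + 1.14514e+6 ≈ 1.33e+6 kgf.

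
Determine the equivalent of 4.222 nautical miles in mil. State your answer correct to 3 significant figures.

3.08e+8 mils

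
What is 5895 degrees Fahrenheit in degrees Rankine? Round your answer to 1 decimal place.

6354.7 degrees Rankine

°R = °F + 459.67.
Applying the formula gives 6354.7 °R.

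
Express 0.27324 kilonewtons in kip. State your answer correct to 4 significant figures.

0.06143 kips

1 kN = 0.224809 kip.
So 0.27324 × 0.224809 ≈ 0.06143 kip.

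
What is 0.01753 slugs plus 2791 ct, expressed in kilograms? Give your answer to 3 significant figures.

0.814 kg

0.01753 slug = 0.255831 kg and 2791 ct = 0.558200 kg.
0.255831 + 0.558200 ≈ 0.814 kg.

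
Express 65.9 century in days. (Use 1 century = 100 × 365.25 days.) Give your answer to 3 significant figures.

1 century = 36525.0 days.
65.9 × 36525.0 ≈ 2.41e+6 d.

2.41e+6 d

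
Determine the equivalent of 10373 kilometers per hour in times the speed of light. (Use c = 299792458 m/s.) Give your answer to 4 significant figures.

9.611e-6 times the speed of light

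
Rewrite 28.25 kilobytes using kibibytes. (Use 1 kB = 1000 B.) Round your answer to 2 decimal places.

27.59 KiB

1 kB = 0.9765625 kibibytes.
28.25 × 0.9765625 ≈ 27.59 KiB.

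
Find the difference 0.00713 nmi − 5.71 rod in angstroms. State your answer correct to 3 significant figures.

0.00713 nmi = 1.32048 × 10^11 Å and 5.71 rod = 2.87167 × 10^11 Å.
1.32048 × 10^11 − 2.87167 × 10^11 ≈ -1.55 × 10^11 Å.

-1.55 × 10^11 Å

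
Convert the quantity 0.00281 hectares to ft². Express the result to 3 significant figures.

1 hectare = 107639 ft².
Then 0.00281 × 107639 ≈ 302 ft².

302 square feet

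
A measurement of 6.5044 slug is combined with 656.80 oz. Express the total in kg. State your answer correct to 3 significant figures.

6.5044 slug = 94.9246 kg and 656.80 oz = 18.6200 kg.
94.9246 + 18.6200 ≈ 114 kg.

114 kg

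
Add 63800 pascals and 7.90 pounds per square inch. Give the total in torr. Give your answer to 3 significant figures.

63800 Pa = 478.539 torr and 7.90 psi = 408.548 torr.
478.539 + 408.548 ≈ 887 torr.

887 torr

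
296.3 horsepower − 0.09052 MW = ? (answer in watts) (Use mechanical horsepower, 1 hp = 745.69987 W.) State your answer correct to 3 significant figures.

130000 W

296.3 hp = 220951 W and 0.09052 MW = 90520.0 W.
220951 − 90520.0 ≈ 130000 W.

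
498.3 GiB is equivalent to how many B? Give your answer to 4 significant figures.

1 GiB = 1.07374 × 10^9 B.
Then 498.3 × 1.07374 × 10^9 ≈ 5.350 × 10^11 B.

5.350 × 10^11 B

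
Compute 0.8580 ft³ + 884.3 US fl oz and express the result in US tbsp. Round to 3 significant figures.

3410 US tbsp

0.8580 ft³ = 1643.08 US tbsp and 884.3 US fl oz = 1768.60 US tbsp.
1643.08 + 1768.60 ≈ 3410 US tbsp.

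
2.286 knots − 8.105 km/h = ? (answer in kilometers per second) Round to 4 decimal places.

-0.0011 kilometers per second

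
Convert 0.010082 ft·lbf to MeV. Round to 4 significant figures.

1 foot-pound = 8.46235 × 10^12 MeV.
Thus 0.010082 × 8.46235 × 10^12 ≈ 8.532 × 10^10 MeV.

8.532 × 10^10 megaelectronvolts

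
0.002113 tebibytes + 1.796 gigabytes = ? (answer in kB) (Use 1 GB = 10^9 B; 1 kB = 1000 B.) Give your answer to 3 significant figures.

4.12 × 10^6 kilobytes

0.002113 TiB = 2.32327 × 10^6 kB and 1.796 GB = 1.79600 × 10^6 kB.
2.32327 × 10^6 + 1.79600 × 10^6 ≈ 4.12 × 10^6 kB.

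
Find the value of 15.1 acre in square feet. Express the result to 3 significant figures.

1 acre = 43560.0 ft².
Then 15.1 × 43560.0 ≈ 658000 ft².

658000 square feet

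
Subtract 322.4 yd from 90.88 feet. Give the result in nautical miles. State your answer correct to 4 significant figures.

-0.1442 nautical miles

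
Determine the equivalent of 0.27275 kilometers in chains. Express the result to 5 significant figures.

13.558 chains

1 kilometer = 49.7097 chain.
0.27275 × 49.7097 ≈ 13.558 chain.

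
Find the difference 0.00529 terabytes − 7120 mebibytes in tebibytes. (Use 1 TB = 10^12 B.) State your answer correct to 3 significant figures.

-0.00198 tebibytes

0.00529 TB = 0.00481123 TiB and 7120 MiB = 0.00679016 TiB.
0.00481123 − 0.00679016 ≈ -0.00198 TiB.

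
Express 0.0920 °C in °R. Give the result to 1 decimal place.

°R = (°C + 273.15) × 9/5.
Applying the formula gives 491.8 °R.

491.8 °R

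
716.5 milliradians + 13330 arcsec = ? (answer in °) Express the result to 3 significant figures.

716.5 mrad = 41.0524 ° and 13330 arcsec = 3.70278 °.
41.0524 + 3.70278 ≈ 44.8 °.

44.8 degrees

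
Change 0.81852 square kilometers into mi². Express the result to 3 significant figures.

0.316 mi²

1 km² = 0.386102 square miles.
Thus 0.81852 × 0.386102 ≈ 0.316 mi².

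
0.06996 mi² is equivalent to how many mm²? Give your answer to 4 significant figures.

1.812 × 10^11 square millimeters

1 mi² = 2.58999 × 10^12 mm².
So 0.06996 × 2.58999 × 10^12 ≈ 1.812 × 10^11 mm².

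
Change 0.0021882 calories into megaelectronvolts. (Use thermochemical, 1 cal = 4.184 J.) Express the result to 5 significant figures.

5.7144 × 10^10 megaelectronvolts

1 cal = 2.61145 × 10^13 megaelectronvolts.
Then 0.0021882 × 2.61145 × 10^13 ≈ 5.7144 × 10^10 MeV.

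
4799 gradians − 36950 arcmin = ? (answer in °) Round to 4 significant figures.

3703 degrees

4799 grad = 4319.10 ° and 36950 arcmin = 615.833 °.
4319.10 − 615.833 ≈ 3703 °.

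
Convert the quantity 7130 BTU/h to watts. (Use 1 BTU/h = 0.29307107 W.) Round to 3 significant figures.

1 BTU/h = 0.293071 W.
Then 7130 × 0.293071 ≈ 2090 W.

2090 W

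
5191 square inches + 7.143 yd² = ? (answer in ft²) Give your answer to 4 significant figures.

5191 in² = 36.0486 ft² and 7.143 yd² = 64.2870 ft².
36.0486 + 64.2870 ≈ 100.3 ft².

100.3 ft²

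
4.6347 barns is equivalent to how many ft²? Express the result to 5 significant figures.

1 barn = 1.07639 × 10^-27 ft².
Thus 4.6347 × 1.07639 × 10^-27 ≈ 4.9887 × 10^-27 ft².

4.9887 × 10^-27 square feet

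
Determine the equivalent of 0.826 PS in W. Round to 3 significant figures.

1 metric horsepower = 735.499 W.
Thus 0.826 × 735.499 ≈ 608 W.

608 W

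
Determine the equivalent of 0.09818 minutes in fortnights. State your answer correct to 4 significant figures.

4.870 × 10^-6 fortnights

1 min = 4.96032 × 10^-5 fortnight.
Thus 0.09818 × 4.96032 × 10^-5 ≈ 4.870 × 10^-6 fortnight.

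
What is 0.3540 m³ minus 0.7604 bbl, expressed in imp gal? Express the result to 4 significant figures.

51.28 imperial gallons

0.3540 m³ = 77.8691 imp gal and 0.7604 bbl = 26.5929 imp gal.
77.8691 − 26.5929 ≈ 51.28 imp gal.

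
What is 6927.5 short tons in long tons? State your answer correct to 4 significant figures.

1 short ton = 0.892857 long ton.
Thus 6927.5 × 0.892857 ≈ 6185 long ton.

6185 long ton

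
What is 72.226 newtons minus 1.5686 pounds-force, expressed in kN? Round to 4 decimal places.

72.226 N = 0.0722260 kN and 1.5686 lbf = 0.00697748 kN.
0.0722260 − 0.00697748 ≈ 0.0652 kN.

0.0652 kN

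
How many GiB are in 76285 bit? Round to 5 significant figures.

8.8807 × 10^-6 GiB

1 bit = 1.16415 × 10^-10 gibibytes.
So 76285 × 1.16415 × 10^-10 ≈ 8.8807 × 10^-6 GiB.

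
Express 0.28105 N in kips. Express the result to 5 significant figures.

6.3183e-5 kips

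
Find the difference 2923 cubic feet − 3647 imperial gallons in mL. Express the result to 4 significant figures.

6.619 × 10^7 milliliters

2923 ft³ = 8.27701 × 10^7 mL and 3647 imp gal = 1.65796 × 10^7 mL.
8.27701 × 10^7 − 1.65796 × 10^7 ≈ 6.619 × 10^7 mL.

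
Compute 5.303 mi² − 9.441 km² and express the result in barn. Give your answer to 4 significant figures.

4.294e+34 barn

5.303 mi² = 1.37347e+35 barn and 9.441 km² = 9.44100e+34 barn.
1.37347e+35 − 9.44100e+34 ≈ 4.294e+34 barn.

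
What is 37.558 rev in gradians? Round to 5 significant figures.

15023 grad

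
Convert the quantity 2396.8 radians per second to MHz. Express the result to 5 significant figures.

0.00038146 megahertz

1 rad/s = 1.59155e-7 megahertz.
Then 2396.8 × 1.59155e-7 ≈ 0.00038146 MHz.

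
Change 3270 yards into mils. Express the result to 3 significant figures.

1 yd = 36000.0 mils.
Thus 3270 × 36000.0 ≈ 1.18e+8 mil.

1.18e+8 mils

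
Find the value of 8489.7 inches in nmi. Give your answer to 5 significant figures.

0.11644 nmi

1 in = 1.37149 × 10^-5 nmi.
8489.7 × 1.37149 × 10^-5 ≈ 0.11644 nmi.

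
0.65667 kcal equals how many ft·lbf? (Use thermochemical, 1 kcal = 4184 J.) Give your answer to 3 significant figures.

2030 foot-pounds

1 kilocalorie = 3085.96 ft·lbf.
Then 0.65667 × 3085.96 ≈ 2030 ft·lbf.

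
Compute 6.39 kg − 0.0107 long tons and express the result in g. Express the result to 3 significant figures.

-4480 g

6.39 kg = 6390.00 g and 0.0107 long ton = 10871.7 g.
6390.00 − 10871.7 ≈ -4480 g.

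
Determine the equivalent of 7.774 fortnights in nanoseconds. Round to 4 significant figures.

9.403e+15 ns

1 fortnight = 1.20960e+15 ns.
Thus 7.774 × 1.20960e+15 ≈ 9.403e+15 ns.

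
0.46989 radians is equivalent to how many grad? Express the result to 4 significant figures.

29.91 gradians

1 radian = 63.6620 grad.
So 0.46989 × 63.6620 ≈ 29.91 grad.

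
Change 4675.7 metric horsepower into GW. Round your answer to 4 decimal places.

0.0034 GW

1 PS = 7.35499e-7 gigawatts.
So 4675.7 × 7.35499e-7 ≈ 0.0034 GW.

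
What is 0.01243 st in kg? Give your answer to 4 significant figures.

0.07893 kg

1 stone = 6.35029 kilograms.
0.01243 × 6.35029 ≈ 0.07893 kg.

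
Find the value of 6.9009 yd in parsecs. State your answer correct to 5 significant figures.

1 yard = 2.96337 × 10^-17 pc.
Then 6.9009 × 2.96337 × 10^-17 ≈ 2.0450 × 10^-16 pc.

2.0450 × 10^-16 parsecs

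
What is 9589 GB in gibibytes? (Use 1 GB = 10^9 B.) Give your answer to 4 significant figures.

8930 GiB

1 GB = 0.931323 gibibytes.
Then 9589 × 0.931323 ≈ 8930 GiB.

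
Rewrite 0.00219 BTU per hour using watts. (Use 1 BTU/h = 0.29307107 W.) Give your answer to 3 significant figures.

1 BTU per hour = 0.293071 W.
0.00219 × 0.293071 ≈ 0.000642 W.

0.000642 W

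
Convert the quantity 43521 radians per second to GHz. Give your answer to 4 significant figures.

6.927e-6 gigahertz

1 rad/s = 1.59155e-10 gigahertz.
Then 43521 × 1.59155e-10 ≈ 6.927e-6 GHz.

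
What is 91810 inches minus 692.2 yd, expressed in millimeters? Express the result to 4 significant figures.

1.699e+6 mm

91810 in = 2.33197e+6 mm and 692.2 yd = 632948 mm.
2.33197e+6 − 632948 ≈ 1.699e+6 mm.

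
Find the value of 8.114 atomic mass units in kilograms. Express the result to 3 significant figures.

1.35e-26 kg

1 atomic mass unit = 1.66054e-27 kilograms.
8.114 × 1.66054e-27 ≈ 1.35e-26 kg.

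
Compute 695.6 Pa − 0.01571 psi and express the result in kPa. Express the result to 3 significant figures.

695.6 Pa = 0.695600 kPa and 0.01571 psi = 0.108317 kPa.
0.695600 − 0.108317 ≈ 0.587 kPa.

0.587 kilopascals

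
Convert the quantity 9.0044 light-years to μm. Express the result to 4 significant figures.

1 ly = 9.46073e+21 μm.
Thus 9.0044 × 9.46073e+21 ≈ 8.519e+22 μm.

8.519e+22 micrometers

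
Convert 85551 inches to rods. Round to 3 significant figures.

1 inch = 0.00505051 rod.
Then 85551 × 0.00505051 ≈ 432 rod.

432 rods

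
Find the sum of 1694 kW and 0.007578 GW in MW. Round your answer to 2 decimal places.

1694 kW = 1.69400 MW and 0.007578 GW = 7.57800 MW.
1.69400 + 7.57800 ≈ 9.27 MW.

9.27 megawatts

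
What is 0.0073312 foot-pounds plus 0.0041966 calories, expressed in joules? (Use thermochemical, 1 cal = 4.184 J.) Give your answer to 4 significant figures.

0.0073312 ft·lbf = 0.00993977 J and 0.0041966 cal = 0.0175586 J.
0.00993977 + 0.0175586 ≈ 0.02750 J.

0.02750 joules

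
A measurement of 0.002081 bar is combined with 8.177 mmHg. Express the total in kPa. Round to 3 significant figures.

1.30 kilopascals

0.002081 bar = 0.208100 kPa and 8.177 mmHg = 1.09018 kPa.
0.208100 + 1.09018 ≈ 1.30 kPa.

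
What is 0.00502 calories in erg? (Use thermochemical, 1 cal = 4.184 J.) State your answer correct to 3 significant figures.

210000 ergs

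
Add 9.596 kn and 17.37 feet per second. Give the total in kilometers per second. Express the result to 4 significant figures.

0.01023 kilometers per second

9.596 kn = 0.00493661 km/s and 17.37 ft/s = 0.00529438 km/s.
0.00493661 + 0.00529438 ≈ 0.01023 km/s.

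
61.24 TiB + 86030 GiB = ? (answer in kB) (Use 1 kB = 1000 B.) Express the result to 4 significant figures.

1.597e+11 kilobytes

61.24 TiB = 6.73341e+10 kB and 86030 GiB = 9.23740e+10 kB.
6.73341e+10 + 9.23740e+10 ≈ 1.597e+11 kB.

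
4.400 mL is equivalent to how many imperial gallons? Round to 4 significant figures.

1 mL = 0.000219969 imp gal.
Then 4.400 × 0.000219969 ≈ 0.0009679 imp gal.

0.0009679 imp gal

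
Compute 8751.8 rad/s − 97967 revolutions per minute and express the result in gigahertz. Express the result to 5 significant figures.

-2.3989 × 10^-7 GHz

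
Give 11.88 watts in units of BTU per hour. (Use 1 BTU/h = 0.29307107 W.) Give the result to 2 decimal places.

40.54 BTU/h

1 watt = 3.41214 BTU/h.
So 11.88 × 3.41214 ≈ 40.54 BTU/h.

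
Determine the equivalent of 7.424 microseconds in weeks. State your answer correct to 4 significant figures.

1 microsecond = 1.65344 × 10^-12 weeks.
Thus 7.424 × 1.65344 × 10^-12 ≈ 1.228 × 10^-11 wk.

1.228 × 10^-11 wk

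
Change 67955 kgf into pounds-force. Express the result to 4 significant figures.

149800 lbf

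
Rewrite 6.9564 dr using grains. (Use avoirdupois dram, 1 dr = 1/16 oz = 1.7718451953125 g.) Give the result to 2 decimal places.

190.21 grains

1 dram = 27.34375 gr.
Then 6.9564 × 27.34375 ≈ 190.21 gr.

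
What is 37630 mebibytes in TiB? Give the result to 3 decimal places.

0.036 TiB

1 MiB = 9.53674 × 10^-7 TiB.
So 37630 × 9.53674 × 10^-7 ≈ 0.036 TiB.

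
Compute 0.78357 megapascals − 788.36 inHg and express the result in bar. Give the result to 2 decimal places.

0.78357 MPa = 7.83570 bar and 788.36 inHg = 26.6969 bar.
7.83570 − 26.6969 ≈ -18.86 bar.

-18.86 bar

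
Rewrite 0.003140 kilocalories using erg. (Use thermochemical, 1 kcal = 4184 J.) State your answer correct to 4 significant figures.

1.314 × 10^8 erg

1 kilocalorie = 4.18400 × 10^10 ergs.
So 0.003140 × 4.18400 × 10^10 ≈ 1.314 × 10^8 erg.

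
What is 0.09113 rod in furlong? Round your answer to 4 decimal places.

0.0023 furlong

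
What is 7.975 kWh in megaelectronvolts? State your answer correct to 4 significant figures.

1.792e+20 megaelectronvolts

1 kWh = 2.24694e+19 megaelectronvolts.
Then 7.975 × 2.24694e+19 ≈ 1.792e+20 MeV.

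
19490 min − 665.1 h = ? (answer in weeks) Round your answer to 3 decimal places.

-2.025 weeks

19490 min = 1.93353 wk and 665.1 h = 3.95893 wk.
1.93353 − 3.95893 ≈ -2.025 wk.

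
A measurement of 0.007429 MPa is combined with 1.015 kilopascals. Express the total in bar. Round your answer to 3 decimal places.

0.084 bar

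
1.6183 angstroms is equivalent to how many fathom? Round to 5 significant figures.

8.8490 × 10^-11 fathoms

1 angstrom = 5.46807 × 10^-11 fathom.
1.6183 × 5.46807 × 10^-11 ≈ 8.8490 × 10^-11 fathom.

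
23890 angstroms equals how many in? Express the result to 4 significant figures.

9.406e-5 inches

1 angstrom = 3.93701e-9 in.
23890 × 3.93701e-9 ≈ 9.406e-5 in.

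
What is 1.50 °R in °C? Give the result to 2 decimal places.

-272.32 °C

°R = (°C + 273.15) × 9/5.
Applying the formula gives -272.32 °C.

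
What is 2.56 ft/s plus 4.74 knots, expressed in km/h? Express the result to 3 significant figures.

2.56 ft/s = 2.80904 km/h and 4.74 kn = 8.77848 km/h.
2.80904 + 8.77848 ≈ 11.6 km/h.

11.6 kilometers per hour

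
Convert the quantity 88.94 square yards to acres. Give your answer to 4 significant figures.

0.01838 acre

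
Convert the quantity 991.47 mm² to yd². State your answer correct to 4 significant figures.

1 square millimeter = 1.19599e-6 square yards.
Thus 991.47 × 1.19599e-6 ≈ 0.001186 yd².

0.001186 square yards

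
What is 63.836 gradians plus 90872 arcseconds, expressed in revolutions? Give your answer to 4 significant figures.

63.836 grad = 0.159590 rev and 90872 arcsec = 0.0701173 rev.
0.159590 + 0.0701173 ≈ 0.2297 rev.

0.2297 revolutions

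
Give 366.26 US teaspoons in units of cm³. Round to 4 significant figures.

1805 cubic centimeters

1 US tsp = 4.92892 cm³.
Thus 366.26 × 4.92892 ≈ 1805 cm³.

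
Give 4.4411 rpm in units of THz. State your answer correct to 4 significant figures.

1 revolution per minute = 1.66667e-14 terahertz.
So 4.4411 × 1.66667e-14 ≈ 7.402e-14 THz.

7.402e-14 THz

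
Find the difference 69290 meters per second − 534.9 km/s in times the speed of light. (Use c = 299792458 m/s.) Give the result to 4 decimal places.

-0.0016 c

69290 m/s = 0.000231127 c and 534.9 km/s = 0.00178423 c.
0.000231127 − 0.00178423 ≈ -0.0016 c.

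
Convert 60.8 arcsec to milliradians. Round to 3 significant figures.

1 arcsecond = 0.00484814 mrad.
Then 60.8 × 0.00484814 ≈ 0.295 mrad.

0.295 mrad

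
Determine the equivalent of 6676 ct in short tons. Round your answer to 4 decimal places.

1 ct = 2.20462e-7 short ton.
Thus 6676 × 2.20462e-7 ≈ 0.0015 short ton.

0.0015 short ton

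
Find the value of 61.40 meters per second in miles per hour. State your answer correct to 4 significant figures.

137.3 mph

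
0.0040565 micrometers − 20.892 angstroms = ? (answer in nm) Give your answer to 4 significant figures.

0.0040565 μm = 4.05650 nm and 20.892 Å = 2.08920 nm.
4.05650 − 2.08920 ≈ 1.967 nm.

1.967 nm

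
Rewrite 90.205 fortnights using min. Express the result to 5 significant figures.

1.8185e+6 minutes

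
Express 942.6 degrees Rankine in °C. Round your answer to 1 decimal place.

°R = (°C + 273.15) × 9/5.
Applying the formula gives 250.5 °C.

250.5 °C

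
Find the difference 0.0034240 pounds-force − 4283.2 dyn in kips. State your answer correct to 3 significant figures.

-6.21 × 10^-6 kip

0.0034240 lbf = 3.42400 × 10^-6 kip and 4283.2 dyn = 9.62902 × 10^-6 kip.
3.42400 × 10^-6 − 9.62902 × 10^-6 ≈ -6.21 × 10^-6 kip.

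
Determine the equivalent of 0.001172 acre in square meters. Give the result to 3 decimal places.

4.743 square meters

1 acre = 4046.86 m².
Then 0.001172 × 4046.86 ≈ 4.743 m².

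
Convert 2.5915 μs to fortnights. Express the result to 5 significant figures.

1 microsecond = 8.26720e-13 fortnights.
Then 2.5915 × 8.26720e-13 ≈ 2.1424e-12 fortnight.

2.1424e-12 fortnight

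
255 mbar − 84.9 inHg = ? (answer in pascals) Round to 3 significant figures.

255 mbar = 25500.0 Pa and 84.9 inHg = 287504 Pa.
25500.0 − 287504 ≈ -262000 Pa.

-262000 Pa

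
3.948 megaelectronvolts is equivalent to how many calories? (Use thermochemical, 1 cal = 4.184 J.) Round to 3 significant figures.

1.51 × 10^-13 cal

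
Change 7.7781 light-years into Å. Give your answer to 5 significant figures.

7.3587e+26 Å

1 ly = 9.46073e+25 Å.
7.7781 × 9.46073e+25 ≈ 7.3587e+26 Å.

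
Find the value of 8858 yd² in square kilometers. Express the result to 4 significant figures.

0.007406 square kilometers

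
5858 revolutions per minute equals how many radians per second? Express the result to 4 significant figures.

1 rpm = 0.104720 rad/s.
Then 5858 × 0.104720 ≈ 613.4 rad/s.

613.4 rad/s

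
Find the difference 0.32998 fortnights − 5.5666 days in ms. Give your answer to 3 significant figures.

0.32998 fortnight = 3.99144 × 10^8 ms and 5.5666 d = 4.80954 × 10^8 ms.
3.99144 × 10^8 − 4.80954 × 10^8 ≈ -8.18 × 10^7 ms.

-8.18 × 10^7 ms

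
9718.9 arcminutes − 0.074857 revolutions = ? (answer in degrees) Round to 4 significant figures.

9718.9 arcmin = 161.982 ° and 0.074857 rev = 26.9485 °.
161.982 − 26.9485 ≈ 135.0 °.

135.0 °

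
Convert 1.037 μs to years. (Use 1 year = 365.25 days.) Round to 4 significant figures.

3.286e-14 years

1 μs = 3.16881e-14 yr.
Then 1.037 × 3.16881e-14 ≈ 3.286e-14 yr.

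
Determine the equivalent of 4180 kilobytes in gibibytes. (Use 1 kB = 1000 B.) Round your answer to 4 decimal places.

0.0039 GiB

1 kilobyte = 9.31323e-7 gibibytes.
Thus 4180 × 9.31323e-7 ≈ 0.0039 GiB.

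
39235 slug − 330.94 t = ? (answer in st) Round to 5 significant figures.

38054 st

39235 slug = 90167.8 st and 330.94 t = 52114.1 st.
90167.8 − 52114.1 ≈ 38054 st.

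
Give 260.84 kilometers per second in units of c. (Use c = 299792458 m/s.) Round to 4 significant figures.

0.0008701 c

1 kilometer per second = 3.33564e-6 times the speed of light.
Thus 260.84 × 3.33564e-6 ≈ 0.0008701 c.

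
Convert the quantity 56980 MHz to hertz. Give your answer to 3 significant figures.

1 MHz = 1.00000 × 10^6 hertz.
Thus 56980 × 1.00000 × 10^6 ≈ 5.70 × 10^10 Hz.

5.70 × 10^10 hertz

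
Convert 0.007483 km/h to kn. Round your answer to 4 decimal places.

1 km/h = 0.539957 kn.
0.007483 × 0.539957 ≈ 0.0040 kn.

0.0040 kn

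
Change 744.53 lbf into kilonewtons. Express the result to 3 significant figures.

1 pound-force = 0.00444822 kN.
So 744.53 × 0.00444822 ≈ 3.31 kN.

3.31 kN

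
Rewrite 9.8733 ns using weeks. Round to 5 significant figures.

1.6325 × 10^-14 wk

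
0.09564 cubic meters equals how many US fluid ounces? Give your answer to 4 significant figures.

1 m³ = 33814.0 US fl oz.
So 0.09564 × 33814.0 ≈ 3234 US fl oz.

3234 US fl oz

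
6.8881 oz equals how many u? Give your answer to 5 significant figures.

1 oz = 1.70725e+25 atomic mass units.
Thus 6.8881 × 1.70725e+25 ≈ 1.1760e+26 u.

1.1760e+26 atomic mass units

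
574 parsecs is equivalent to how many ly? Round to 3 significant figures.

1870 light-years

1 pc = 3.26156 light-years.
Then 574 × 3.26156 ≈ 1870 ly.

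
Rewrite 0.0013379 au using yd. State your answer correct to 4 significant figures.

1 astronomical unit = 1.63602e+11 yards.
So 0.0013379 × 1.63602e+11 ≈ 2.189e+8 yd.

2.189e+8 yd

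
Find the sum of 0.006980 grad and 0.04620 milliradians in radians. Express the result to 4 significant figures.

0.0001558 radians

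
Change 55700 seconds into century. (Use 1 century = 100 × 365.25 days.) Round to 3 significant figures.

1 second = 3.16881e-10 century.
So 55700 × 3.16881e-10 ≈ 1.77e-5 century.

1.77e-5 centuries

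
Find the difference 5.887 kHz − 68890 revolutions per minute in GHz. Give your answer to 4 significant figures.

4.739e-6 GHz

5.887 kHz = 5.88700e-6 GHz and 68890 rpm = 1.14817e-6 GHz.
5.88700e-6 − 1.14817e-6 ≈ 4.739e-6 GHz.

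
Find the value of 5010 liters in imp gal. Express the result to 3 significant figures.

1 liter = 0.219969 imp gal.
Thus 5010 × 0.219969 ≈ 1100 imp gal.

1100 imperial gallons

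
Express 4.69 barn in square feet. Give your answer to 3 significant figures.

1 barn = 1.07639 × 10^-27 ft².
4.69 × 1.07639 × 10^-27 ≈ 5.05 × 10^-27 ft².

5.05 × 10^-27 square feet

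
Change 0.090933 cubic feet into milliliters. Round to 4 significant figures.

1 cubic foot = 28316.8 milliliters.
Then 0.090933 × 28316.8 ≈ 2575 mL.

2575 milliliters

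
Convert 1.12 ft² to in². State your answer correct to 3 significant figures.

161 square inches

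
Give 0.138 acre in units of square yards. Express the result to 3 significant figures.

668 yd²

1 acre = 4840.00 yd².
Then 0.138 × 4840.00 ≈ 668 yd².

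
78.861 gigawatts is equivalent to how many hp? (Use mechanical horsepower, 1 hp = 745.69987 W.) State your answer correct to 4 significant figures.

1.058e+8 hp

1 gigawatt = 1.34102e+6 hp.
Thus 78.861 × 1.34102e+6 ≈ 1.058e+8 hp.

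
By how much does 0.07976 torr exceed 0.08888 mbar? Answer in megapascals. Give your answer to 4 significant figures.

0.07976 torr = 1.06338e-5 MPa and 0.08888 mbar = 8.88800e-6 MPa.
1.06338e-5 − 8.88800e-6 ≈ 1.746e-6 MPa.

1.746e-6 MPa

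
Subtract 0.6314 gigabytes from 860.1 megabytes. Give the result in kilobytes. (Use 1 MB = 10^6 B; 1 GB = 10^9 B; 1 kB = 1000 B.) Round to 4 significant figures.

228700 kB

860.1 MB = 860100 kB and 0.6314 GB = 631400 kB.
860100 − 631400 ≈ 228700 kB.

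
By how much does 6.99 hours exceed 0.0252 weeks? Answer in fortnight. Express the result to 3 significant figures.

0.00820 fortnight

6.99 h = 0.0208036 fortnight and 0.0252 wk = 0.0126000 fortnight.
0.0208036 − 0.0126000 ≈ 0.00820 fortnight.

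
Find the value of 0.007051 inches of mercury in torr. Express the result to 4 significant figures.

1 inch of mercury = 25.4000 torr.
So 0.007051 × 25.4000 ≈ 0.1791 torr.

0.1791 torr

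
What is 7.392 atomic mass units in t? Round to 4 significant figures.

1.227e-29 metric tons

1 u = 1.66054e-30 t.
So 7.392 × 1.66054e-30 ≈ 1.227e-29 t.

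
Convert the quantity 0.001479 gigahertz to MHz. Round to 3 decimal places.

1.479 MHz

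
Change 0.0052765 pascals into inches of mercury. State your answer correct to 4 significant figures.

1.558e-6 inches of mercury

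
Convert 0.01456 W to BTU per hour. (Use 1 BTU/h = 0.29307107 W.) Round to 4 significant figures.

1 watt = 3.41214 BTU per hour.
So 0.01456 × 3.41214 ≈ 0.04968 BTU/h.

0.04968 BTU/h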